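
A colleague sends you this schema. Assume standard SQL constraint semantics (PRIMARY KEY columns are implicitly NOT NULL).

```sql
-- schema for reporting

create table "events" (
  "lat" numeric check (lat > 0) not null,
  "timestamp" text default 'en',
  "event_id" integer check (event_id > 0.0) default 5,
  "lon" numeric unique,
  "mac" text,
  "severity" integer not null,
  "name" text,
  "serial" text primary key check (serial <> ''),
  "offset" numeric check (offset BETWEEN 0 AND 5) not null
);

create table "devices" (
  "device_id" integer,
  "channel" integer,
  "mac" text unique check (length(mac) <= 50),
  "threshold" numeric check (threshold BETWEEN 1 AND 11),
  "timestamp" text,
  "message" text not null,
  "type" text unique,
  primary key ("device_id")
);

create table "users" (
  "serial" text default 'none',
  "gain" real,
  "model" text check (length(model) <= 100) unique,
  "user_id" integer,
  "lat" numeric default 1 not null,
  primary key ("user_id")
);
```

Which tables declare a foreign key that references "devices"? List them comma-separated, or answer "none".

none

No REFERENCES clause anywhere in the schema names devices.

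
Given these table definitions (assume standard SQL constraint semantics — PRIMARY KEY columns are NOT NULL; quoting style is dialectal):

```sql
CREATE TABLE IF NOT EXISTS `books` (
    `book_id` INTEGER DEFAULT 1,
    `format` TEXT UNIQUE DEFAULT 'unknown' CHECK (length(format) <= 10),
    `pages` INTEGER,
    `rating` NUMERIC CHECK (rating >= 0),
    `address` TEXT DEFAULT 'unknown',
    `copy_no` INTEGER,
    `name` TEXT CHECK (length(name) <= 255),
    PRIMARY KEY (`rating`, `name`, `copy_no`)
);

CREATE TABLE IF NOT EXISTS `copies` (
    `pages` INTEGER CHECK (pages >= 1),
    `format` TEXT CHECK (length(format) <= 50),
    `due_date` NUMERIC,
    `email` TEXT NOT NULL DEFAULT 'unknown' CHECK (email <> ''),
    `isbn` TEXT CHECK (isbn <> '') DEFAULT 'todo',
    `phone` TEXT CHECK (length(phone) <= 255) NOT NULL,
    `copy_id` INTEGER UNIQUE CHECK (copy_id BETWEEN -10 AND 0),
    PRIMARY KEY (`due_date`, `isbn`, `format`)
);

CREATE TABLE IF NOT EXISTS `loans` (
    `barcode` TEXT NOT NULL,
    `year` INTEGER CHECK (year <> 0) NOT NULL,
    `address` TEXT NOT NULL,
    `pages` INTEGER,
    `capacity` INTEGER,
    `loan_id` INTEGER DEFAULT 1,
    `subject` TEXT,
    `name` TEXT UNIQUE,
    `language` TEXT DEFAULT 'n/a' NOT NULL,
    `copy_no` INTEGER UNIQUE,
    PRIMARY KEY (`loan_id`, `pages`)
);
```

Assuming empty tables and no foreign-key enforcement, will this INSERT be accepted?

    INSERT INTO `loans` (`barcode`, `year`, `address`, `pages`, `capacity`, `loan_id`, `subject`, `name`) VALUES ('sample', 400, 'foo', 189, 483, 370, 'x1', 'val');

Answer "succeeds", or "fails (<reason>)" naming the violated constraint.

NOT NULL columns: address is supplied; barcode is supplied; language defaults to 'n/a'; loan_id is supplied; pages is supplied; year is supplied.
CHECK constraints: 400 satisfies (year <> 0).
No constraint is violated.

succeeds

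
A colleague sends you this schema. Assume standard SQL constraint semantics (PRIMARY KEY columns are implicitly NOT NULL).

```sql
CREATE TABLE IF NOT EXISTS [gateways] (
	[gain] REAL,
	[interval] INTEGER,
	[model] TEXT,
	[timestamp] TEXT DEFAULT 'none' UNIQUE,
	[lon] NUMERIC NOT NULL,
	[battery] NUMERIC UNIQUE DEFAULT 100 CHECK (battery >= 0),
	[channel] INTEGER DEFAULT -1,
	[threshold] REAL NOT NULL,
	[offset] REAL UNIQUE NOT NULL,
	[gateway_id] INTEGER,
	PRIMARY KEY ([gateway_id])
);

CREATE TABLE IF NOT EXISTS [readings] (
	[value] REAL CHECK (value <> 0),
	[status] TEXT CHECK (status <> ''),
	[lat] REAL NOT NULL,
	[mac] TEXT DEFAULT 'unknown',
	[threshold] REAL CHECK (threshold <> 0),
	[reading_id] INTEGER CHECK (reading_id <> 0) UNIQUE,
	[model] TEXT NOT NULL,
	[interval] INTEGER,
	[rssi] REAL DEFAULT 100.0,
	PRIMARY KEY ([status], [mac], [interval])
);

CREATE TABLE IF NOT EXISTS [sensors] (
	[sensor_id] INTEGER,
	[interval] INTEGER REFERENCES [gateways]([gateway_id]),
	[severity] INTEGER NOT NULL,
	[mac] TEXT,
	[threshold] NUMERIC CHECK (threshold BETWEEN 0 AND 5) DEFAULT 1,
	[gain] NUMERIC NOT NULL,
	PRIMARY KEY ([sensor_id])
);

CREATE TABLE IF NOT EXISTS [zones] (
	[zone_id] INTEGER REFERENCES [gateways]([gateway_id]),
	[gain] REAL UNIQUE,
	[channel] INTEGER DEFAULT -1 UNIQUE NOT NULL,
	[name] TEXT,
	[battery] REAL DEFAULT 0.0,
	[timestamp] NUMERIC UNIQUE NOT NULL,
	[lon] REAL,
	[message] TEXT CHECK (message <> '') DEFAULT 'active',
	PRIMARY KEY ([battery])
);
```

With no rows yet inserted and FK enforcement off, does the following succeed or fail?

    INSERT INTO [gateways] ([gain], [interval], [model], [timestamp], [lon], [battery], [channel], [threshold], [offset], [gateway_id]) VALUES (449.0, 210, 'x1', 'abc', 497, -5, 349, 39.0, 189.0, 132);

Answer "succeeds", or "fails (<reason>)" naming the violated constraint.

fails (CHECK on battery)

The value -5 for battery violates CHECK (battery >= 0).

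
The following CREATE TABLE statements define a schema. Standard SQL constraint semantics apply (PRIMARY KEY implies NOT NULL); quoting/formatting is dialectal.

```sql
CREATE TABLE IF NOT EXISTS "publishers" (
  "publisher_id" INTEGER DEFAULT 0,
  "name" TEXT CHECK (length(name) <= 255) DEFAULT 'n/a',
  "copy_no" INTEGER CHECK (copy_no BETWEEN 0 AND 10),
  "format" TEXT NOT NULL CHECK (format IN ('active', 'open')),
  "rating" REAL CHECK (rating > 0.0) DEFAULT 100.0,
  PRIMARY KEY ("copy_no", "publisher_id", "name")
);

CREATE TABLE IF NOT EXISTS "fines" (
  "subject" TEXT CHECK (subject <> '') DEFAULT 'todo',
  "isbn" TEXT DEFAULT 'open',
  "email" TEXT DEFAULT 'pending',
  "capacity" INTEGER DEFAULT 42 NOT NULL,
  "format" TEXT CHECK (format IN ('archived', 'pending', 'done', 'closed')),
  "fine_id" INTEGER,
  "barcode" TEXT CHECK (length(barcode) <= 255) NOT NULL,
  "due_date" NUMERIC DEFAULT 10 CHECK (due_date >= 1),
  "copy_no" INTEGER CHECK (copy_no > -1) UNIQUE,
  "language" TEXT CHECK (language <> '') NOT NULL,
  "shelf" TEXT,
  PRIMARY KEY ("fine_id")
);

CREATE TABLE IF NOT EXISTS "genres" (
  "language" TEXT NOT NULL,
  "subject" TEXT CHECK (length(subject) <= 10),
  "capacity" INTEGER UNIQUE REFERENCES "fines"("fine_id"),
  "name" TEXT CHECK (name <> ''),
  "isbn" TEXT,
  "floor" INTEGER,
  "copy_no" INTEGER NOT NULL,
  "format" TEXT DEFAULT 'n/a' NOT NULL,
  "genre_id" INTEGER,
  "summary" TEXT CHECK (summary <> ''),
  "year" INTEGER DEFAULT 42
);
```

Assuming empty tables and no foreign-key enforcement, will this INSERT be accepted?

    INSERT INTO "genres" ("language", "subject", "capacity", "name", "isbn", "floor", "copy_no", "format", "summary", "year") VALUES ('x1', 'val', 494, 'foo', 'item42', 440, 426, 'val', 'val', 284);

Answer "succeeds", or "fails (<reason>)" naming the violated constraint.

succeeds

NOT NULL columns: copy_no is supplied; format is supplied; language is supplied.
CHECK constraints: 'val' satisfies (length(subject) <= 10); 'foo' satisfies (name <> ''); 'val' satisfies (summary <> '').
No constraint is violated.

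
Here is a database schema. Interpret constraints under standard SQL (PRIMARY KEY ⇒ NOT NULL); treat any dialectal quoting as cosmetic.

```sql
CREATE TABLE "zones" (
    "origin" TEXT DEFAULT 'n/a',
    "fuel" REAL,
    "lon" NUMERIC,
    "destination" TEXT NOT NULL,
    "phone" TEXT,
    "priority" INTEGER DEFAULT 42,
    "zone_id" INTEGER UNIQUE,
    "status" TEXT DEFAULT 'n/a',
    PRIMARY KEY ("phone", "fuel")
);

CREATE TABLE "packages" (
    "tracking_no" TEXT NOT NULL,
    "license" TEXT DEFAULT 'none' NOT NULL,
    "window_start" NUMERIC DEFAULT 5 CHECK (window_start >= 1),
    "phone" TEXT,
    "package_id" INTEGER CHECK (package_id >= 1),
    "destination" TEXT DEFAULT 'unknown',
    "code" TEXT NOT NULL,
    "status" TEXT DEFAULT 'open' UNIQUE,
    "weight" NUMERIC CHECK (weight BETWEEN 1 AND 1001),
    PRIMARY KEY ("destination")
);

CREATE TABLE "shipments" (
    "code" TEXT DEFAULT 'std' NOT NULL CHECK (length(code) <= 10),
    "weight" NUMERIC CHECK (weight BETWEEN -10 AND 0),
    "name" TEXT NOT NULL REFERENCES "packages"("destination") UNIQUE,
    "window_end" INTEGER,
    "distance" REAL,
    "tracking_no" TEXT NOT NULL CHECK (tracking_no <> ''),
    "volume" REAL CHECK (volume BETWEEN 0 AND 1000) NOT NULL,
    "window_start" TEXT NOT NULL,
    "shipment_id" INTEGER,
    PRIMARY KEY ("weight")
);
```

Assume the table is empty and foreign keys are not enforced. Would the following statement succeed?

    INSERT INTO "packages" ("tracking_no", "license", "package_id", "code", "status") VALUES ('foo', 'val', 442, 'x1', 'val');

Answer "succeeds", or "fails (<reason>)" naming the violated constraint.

succeeds

NOT NULL columns: code is supplied; destination defaults to 'unknown'; license is supplied; tracking_no is supplied.
CHECK constraints: 442 satisfies (package_id >= 1).
No constraint is violated.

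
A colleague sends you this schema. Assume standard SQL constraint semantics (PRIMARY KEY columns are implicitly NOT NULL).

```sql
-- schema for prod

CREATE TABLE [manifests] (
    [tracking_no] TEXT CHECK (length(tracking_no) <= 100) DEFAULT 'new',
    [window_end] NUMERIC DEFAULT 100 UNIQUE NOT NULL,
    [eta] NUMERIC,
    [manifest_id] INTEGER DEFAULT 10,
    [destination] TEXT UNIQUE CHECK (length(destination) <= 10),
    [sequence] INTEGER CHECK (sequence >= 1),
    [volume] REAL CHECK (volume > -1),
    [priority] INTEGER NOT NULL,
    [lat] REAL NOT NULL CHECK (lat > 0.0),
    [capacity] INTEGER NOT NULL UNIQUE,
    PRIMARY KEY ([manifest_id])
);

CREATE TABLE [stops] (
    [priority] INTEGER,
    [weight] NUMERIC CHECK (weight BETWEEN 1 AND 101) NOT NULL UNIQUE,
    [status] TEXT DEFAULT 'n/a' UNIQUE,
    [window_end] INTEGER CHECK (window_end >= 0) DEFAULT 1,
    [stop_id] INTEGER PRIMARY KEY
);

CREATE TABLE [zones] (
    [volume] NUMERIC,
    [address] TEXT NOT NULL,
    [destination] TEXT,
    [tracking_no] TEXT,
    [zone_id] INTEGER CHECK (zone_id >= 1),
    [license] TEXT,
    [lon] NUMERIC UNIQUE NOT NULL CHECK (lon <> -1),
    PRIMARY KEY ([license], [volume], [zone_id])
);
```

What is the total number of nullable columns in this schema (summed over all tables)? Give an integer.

manifests: 5 nullable (tracking_no, eta, destination, sequence, volume — PK (manifest_id) and explicit NOT NULL columns excluded).
stops: 3 nullable (priority, status, window_end — PK (stop_id) and explicit NOT NULL columns excluded).
zones: 2 nullable (destination, tracking_no — PK (license, volume, zone_id) and explicit NOT NULL columns excluded).
Total: 5 + 3 + 2 = 10.

10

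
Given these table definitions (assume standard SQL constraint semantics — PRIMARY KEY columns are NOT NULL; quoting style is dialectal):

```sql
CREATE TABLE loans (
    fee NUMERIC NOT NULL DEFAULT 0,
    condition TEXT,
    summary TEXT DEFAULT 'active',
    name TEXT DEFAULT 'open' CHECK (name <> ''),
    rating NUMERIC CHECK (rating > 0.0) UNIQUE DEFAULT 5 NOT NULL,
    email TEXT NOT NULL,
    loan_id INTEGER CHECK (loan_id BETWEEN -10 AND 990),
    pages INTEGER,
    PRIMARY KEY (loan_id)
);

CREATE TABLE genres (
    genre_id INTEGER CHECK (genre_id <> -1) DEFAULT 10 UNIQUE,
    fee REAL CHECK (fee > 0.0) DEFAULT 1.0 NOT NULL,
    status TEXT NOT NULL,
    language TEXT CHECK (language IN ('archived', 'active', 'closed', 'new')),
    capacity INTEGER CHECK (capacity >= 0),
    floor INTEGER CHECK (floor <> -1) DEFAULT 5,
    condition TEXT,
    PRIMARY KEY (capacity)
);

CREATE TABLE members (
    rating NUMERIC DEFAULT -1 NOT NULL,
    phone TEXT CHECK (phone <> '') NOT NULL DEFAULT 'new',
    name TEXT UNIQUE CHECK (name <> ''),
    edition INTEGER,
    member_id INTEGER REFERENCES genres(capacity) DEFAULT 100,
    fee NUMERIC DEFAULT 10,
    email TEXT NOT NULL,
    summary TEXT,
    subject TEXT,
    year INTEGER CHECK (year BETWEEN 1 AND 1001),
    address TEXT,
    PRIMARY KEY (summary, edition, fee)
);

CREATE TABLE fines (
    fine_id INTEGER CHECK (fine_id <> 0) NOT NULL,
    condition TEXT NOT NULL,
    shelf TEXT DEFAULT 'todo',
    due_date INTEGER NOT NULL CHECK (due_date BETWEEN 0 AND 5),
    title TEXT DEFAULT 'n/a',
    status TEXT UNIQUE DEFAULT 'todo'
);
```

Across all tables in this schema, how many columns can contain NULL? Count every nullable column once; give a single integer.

16

loans: 4 nullable (condition, summary, name, pages — PK (loan_id) and explicit NOT NULL columns excluded).
genres: 4 nullable (genre_id, language, floor, condition — PK (capacity) and explicit NOT NULL columns excluded).
members: 5 nullable (name, member_id, subject, year, address — PK (summary, edition, fee) and explicit NOT NULL columns excluded).
fines: 3 nullable (shelf, title, status — PK none and explicit NOT NULL columns excluded).
Total: 4 + 4 + 5 + 3 = 16.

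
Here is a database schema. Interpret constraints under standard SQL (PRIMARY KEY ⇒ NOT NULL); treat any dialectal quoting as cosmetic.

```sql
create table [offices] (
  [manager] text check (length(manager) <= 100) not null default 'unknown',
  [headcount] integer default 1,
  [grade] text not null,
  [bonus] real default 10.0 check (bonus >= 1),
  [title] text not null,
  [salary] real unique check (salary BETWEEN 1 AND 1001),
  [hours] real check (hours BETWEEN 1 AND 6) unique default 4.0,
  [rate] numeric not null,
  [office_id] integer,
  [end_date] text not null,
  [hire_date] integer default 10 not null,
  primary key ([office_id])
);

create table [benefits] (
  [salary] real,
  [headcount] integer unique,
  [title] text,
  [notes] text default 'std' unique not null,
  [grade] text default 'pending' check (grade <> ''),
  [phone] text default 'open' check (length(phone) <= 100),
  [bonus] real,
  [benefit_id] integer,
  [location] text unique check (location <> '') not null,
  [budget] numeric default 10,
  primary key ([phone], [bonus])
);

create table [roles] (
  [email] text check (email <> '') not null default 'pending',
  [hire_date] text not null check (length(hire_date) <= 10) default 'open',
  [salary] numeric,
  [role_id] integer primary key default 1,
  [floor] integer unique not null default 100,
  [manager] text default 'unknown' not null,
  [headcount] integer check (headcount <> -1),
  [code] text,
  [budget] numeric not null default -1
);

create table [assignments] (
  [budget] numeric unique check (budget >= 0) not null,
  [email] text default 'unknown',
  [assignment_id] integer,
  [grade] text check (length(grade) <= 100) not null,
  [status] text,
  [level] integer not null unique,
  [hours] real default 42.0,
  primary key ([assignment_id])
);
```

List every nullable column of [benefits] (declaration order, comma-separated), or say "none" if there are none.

salary, headcount, title, grade, benefit_id, budget

- salary: no NOT NULL constraint applies → nullable.
- headcount: UNIQUE does not imply NOT NULL → nullable.
- title: no NOT NULL constraint applies → nullable.
- notes: declared NOT NULL → not nullable.
- grade: CHECK does not forbid NULL (a CHECK constraint passes when its expression is NULL) → nullable.
- phone: part of the PRIMARY KEY, which implies NOT NULL → not nullable.
- bonus: part of the PRIMARY KEY, which implies NOT NULL → not nullable.
- benefit_id: no NOT NULL constraint applies → nullable.
- location: declared NOT NULL → not nullable.
- budget: DEFAULT only fills an omitted column; an explicit NULL is still allowed → nullable.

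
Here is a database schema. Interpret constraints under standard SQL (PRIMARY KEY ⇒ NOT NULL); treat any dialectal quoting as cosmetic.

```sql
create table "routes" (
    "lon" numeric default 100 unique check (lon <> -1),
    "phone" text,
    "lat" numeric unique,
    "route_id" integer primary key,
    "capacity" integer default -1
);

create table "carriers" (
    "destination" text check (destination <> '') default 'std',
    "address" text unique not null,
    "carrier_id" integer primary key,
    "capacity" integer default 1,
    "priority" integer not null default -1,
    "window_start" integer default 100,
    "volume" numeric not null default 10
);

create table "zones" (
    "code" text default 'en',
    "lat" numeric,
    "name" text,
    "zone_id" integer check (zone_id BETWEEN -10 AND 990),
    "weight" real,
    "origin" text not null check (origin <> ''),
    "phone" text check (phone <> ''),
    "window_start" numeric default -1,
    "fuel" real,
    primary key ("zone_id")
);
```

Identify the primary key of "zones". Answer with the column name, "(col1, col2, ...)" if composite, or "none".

zone_id

zone_id is declared PRIMARY KEY as a table-level PRIMARY KEY clause.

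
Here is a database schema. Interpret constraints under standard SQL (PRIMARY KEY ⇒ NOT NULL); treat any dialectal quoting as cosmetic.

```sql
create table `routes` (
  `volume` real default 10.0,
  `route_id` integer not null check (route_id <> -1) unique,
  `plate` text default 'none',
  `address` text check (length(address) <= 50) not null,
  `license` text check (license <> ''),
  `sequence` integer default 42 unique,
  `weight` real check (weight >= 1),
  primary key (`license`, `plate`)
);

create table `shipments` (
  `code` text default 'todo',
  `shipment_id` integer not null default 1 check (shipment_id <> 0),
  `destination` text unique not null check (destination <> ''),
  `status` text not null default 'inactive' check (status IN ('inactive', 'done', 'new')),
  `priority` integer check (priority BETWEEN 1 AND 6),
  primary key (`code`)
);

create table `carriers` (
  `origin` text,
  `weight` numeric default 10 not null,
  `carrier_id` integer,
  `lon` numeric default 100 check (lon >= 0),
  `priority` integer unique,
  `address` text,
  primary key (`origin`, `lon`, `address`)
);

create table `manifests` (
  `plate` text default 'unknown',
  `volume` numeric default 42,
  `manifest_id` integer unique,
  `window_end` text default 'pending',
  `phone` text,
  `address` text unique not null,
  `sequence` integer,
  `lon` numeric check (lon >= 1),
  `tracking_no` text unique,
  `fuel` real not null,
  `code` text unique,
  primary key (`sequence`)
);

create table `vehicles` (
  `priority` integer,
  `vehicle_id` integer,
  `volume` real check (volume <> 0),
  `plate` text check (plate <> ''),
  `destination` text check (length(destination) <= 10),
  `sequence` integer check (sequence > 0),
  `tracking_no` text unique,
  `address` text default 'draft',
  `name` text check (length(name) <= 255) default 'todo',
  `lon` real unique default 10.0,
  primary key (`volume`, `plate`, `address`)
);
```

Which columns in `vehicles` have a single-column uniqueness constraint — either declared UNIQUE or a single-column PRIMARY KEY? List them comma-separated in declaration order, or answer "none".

- priority: no UNIQUE or single-column PK constraint.
- vehicle_id: no UNIQUE or single-column PK constraint.
- volume: part of a composite PRIMARY KEY — only the tuple is unique, not this column on its own.
- plate: part of a composite PRIMARY KEY — only the tuple is unique, not this column on its own.
- destination: no UNIQUE or single-column PK constraint.
- sequence: no UNIQUE or single-column PK constraint.
- tracking_no: declared UNIQUE → unique.
- address: part of a composite PRIMARY KEY — only the tuple is unique, not this column on its own.
- name: no UNIQUE or single-column PK constraint.
- lon: declared UNIQUE → unique.

tracking_no, lon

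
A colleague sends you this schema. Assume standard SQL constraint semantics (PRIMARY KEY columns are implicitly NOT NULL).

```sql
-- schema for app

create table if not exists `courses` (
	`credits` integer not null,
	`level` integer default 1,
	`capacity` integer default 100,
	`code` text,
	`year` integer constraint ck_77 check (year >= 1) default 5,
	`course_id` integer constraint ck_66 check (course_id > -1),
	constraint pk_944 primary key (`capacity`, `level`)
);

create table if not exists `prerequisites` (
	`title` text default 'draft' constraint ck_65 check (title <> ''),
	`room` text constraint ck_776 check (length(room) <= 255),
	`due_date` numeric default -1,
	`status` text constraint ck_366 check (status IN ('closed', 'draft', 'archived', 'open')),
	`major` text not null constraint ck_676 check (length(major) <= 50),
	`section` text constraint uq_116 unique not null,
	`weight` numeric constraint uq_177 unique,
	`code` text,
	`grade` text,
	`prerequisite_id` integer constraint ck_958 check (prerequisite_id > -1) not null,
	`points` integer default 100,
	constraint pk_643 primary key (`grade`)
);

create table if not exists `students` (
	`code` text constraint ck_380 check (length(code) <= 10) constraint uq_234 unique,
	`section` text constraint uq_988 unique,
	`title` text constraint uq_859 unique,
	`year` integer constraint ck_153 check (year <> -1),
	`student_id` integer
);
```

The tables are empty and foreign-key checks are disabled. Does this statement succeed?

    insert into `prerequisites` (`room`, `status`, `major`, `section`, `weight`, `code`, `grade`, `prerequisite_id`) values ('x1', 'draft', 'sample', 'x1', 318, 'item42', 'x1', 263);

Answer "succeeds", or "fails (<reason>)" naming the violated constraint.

succeeds

NOT NULL columns: grade is supplied; major is supplied; prerequisite_id is supplied; section is supplied.
CHECK constraints: 'x1' satisfies (length(room) <= 255); 'draft' satisfies (status IN ('closed', 'draft', 'archived', 'open')); 'sample' satisfies (length(major) <= 50); 263 satisfies (prerequisite_id > -1).
No constraint is violated.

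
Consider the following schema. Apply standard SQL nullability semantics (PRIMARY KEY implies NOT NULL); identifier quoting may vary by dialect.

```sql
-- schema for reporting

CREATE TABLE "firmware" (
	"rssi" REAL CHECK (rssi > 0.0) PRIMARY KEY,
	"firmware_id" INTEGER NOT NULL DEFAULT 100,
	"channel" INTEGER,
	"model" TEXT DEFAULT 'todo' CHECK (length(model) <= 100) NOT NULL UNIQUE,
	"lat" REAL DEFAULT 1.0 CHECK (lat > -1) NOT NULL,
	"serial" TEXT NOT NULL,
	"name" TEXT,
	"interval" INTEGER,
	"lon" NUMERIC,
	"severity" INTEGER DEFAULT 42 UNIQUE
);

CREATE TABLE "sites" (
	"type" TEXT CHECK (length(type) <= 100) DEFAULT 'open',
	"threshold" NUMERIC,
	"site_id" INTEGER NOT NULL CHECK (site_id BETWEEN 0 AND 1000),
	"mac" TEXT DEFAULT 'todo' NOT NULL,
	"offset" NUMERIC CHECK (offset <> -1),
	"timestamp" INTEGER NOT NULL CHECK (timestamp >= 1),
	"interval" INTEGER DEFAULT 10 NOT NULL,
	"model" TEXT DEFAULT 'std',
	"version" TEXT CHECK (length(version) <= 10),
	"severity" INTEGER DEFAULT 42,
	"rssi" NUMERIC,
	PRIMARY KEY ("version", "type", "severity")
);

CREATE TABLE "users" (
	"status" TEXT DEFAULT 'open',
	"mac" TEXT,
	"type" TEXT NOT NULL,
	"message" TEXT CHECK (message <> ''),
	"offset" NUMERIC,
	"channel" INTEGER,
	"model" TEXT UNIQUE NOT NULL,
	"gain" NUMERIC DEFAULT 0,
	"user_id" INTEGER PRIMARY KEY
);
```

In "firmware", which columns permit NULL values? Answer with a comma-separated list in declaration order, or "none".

- rssi: part of the PRIMARY KEY, which implies NOT NULL → not nullable.
- firmware_id: declared NOT NULL → not nullable.
- channel: no NOT NULL constraint applies → nullable.
- model: declared NOT NULL → not nullable.
- lat: declared NOT NULL → not nullable.
- serial: declared NOT NULL → not nullable.
- name: no NOT NULL constraint applies → nullable.
- interval: no NOT NULL constraint applies → nullable.
- lon: no NOT NULL constraint applies → nullable.
- severity: UNIQUE does not imply NOT NULL → nullable.

channel, name, interval, lon, severity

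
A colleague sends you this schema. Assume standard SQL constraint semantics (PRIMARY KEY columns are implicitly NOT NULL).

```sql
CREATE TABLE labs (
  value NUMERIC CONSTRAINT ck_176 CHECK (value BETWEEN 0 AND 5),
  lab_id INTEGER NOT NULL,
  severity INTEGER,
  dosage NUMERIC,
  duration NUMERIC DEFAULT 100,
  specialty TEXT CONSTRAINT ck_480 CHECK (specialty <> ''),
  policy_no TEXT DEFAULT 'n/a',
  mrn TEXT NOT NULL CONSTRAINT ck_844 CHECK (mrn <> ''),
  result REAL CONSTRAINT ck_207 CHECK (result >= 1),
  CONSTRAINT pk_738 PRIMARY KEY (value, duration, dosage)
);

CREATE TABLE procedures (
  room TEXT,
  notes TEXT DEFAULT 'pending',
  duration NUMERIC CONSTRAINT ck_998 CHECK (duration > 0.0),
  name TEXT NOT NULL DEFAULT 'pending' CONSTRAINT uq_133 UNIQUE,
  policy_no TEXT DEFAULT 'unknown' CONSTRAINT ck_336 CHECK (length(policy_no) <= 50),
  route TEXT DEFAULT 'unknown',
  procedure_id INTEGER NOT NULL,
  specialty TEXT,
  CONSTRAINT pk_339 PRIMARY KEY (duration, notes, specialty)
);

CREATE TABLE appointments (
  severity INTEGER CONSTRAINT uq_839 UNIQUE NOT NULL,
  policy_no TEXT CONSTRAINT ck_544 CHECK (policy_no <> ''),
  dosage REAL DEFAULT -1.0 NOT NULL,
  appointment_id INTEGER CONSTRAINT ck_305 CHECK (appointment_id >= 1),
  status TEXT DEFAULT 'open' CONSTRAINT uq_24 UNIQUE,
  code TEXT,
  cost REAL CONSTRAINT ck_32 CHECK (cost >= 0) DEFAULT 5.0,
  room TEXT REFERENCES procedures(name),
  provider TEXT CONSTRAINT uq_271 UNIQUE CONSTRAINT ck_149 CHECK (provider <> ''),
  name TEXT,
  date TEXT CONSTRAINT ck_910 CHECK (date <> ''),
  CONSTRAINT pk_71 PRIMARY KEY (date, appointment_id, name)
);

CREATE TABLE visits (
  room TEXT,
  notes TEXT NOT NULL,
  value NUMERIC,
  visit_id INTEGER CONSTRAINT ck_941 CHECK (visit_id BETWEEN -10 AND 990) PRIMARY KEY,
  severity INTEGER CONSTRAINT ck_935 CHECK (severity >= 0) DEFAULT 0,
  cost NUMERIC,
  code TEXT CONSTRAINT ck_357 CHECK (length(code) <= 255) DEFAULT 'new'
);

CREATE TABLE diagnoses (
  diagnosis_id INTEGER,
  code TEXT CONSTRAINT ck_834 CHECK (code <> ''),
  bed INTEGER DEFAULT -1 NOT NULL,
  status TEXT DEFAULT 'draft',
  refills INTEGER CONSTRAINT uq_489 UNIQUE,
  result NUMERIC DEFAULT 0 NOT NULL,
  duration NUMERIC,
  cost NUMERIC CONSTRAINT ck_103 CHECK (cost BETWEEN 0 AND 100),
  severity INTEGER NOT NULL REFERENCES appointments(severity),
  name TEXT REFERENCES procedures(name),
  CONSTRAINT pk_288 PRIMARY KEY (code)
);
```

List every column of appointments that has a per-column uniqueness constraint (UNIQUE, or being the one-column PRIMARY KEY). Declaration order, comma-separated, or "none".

- severity: declared UNIQUE → unique.
- policy_no: no UNIQUE or single-column PK constraint.
- dosage: no UNIQUE or single-column PK constraint.
- appointment_id: part of a composite PRIMARY KEY — only the tuple is unique, not this column on its own.
- status: declared UNIQUE → unique.
- code: no UNIQUE or single-column PK constraint.
- cost: no UNIQUE or single-column PK constraint.
- room: no UNIQUE or single-column PK constraint.
- provider: declared UNIQUE → unique.
- name: part of a composite PRIMARY KEY — only the tuple is unique, not this column on its own.
- date: part of a composite PRIMARY KEY — only the tuple is unique, not this column on its own.

severity, status, provider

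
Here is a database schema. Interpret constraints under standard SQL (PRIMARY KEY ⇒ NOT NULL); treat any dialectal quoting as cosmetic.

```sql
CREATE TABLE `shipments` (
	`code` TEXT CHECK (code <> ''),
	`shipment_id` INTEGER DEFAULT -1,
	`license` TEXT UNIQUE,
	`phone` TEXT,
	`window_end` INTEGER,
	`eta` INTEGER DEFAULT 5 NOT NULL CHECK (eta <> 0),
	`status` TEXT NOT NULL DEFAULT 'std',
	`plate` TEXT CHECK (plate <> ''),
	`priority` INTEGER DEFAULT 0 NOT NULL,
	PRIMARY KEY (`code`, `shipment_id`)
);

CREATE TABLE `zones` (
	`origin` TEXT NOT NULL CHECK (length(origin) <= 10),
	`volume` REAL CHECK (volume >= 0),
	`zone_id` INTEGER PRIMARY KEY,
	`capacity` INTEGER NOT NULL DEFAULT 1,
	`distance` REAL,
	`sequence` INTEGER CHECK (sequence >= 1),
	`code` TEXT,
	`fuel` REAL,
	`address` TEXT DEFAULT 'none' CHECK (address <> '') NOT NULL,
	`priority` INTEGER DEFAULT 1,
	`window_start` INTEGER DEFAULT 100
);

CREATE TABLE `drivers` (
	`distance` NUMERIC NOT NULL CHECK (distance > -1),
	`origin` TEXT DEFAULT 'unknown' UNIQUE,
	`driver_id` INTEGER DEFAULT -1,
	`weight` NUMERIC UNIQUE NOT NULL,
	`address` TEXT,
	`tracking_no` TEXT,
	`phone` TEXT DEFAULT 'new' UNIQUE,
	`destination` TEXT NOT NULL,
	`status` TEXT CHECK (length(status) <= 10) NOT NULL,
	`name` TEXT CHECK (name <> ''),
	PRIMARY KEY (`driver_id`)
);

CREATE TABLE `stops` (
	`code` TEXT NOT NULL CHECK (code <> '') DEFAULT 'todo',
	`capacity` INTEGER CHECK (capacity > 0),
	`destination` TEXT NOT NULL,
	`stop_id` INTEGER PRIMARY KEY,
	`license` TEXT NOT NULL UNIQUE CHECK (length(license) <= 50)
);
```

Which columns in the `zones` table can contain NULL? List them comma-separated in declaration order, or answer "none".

volume, distance, sequence, code, fuel, priority, window_start

- origin: declared NOT NULL → not nullable.
- volume: CHECK does not forbid NULL (a CHECK constraint passes when its expression is NULL) → nullable.
- zone_id: part of the PRIMARY KEY, which implies NOT NULL → not nullable.
- capacity: declared NOT NULL → not nullable.
- distance: no NOT NULL constraint applies → nullable.
- sequence: CHECK does not forbid NULL (a CHECK constraint passes when its expression is NULL) → nullable.
- code: no NOT NULL constraint applies → nullable.
- fuel: no NOT NULL constraint applies → nullable.
- address: declared NOT NULL → not nullable.
- priority: DEFAULT only fills an omitted column; an explicit NULL is still allowed → nullable.
- window_start: DEFAULT only fills an omitted column; an explicit NULL is still allowed → nullable.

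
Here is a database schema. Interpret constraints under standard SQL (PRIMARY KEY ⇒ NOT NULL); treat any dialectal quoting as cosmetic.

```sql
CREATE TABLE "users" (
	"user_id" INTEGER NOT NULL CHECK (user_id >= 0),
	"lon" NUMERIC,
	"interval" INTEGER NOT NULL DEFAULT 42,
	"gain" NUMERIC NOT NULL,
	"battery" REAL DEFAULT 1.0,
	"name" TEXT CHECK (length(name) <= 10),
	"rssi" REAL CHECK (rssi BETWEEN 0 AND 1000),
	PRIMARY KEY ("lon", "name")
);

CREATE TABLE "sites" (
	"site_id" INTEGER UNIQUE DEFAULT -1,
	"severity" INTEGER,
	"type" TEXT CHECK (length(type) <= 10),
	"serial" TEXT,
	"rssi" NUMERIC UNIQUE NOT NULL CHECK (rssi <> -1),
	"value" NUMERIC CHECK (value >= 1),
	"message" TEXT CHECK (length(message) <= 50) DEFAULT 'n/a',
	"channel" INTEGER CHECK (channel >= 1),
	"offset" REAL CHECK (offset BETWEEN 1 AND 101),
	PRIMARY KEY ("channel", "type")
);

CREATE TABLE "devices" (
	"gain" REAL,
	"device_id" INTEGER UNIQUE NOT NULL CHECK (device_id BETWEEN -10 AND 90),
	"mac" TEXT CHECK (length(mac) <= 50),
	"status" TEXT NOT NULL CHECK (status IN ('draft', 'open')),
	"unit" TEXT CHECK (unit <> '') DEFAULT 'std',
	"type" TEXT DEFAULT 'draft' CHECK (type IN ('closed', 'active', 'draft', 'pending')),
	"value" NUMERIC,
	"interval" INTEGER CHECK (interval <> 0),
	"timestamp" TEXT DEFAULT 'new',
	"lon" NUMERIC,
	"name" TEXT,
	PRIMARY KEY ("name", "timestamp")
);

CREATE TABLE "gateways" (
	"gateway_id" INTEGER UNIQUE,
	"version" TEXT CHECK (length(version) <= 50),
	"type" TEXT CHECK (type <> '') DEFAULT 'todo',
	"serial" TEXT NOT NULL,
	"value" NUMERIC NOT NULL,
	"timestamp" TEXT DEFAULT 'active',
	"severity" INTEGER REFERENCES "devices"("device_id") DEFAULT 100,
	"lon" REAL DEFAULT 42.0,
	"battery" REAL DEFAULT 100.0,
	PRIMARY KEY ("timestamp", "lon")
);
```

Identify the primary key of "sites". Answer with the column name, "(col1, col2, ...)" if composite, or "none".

A table-level PRIMARY KEY clause names 2 columns: channel, type.
This is a composite key — the combination is unique, not each column individually.

(channel, type)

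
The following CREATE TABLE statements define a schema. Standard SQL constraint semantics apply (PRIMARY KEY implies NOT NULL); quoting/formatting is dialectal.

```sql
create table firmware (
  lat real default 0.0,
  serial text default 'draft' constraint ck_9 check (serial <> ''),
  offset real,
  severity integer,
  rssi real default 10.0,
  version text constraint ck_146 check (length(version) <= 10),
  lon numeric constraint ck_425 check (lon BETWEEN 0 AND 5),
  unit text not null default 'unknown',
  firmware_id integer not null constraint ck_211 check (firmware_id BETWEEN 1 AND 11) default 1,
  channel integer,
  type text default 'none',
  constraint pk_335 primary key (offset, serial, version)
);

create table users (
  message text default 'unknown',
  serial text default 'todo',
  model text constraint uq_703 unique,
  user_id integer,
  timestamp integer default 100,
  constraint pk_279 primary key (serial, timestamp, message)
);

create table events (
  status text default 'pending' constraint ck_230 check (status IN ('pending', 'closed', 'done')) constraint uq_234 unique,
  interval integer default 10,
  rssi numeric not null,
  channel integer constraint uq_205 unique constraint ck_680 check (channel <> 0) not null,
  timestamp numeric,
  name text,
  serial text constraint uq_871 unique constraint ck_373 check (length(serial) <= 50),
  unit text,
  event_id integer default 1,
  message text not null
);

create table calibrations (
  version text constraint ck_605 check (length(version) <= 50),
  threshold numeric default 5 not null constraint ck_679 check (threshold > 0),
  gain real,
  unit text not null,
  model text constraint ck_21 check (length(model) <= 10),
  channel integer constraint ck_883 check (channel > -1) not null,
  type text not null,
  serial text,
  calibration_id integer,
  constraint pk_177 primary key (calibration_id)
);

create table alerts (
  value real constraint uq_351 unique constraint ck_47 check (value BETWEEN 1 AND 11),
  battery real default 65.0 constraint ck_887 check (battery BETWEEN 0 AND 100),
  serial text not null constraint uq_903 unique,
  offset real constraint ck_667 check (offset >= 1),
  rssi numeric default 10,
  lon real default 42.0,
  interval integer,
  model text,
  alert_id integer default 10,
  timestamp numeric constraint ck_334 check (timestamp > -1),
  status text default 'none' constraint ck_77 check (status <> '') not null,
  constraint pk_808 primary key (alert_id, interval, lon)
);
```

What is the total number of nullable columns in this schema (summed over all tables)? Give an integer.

firmware: 6 nullable (lat, severity, rssi, lon, channel, type — PK (offset, serial, version) and explicit NOT NULL columns excluded).
users: 2 nullable (model, user_id — PK (serial, timestamp, message) and explicit NOT NULL columns excluded).
events: 7 nullable (status, interval, timestamp, name, serial, unit, event_id — PK none and explicit NOT NULL columns excluded).
calibrations: 4 nullable (version, gain, model, serial — PK (calibration_id) and explicit NOT NULL columns excluded).
alerts: 6 nullable (value, battery, offset, rssi, model, timestamp — PK (alert_id, interval, lon) and explicit NOT NULL columns excluded).
Total: 6 + 2 + 7 + 4 + 6 = 25.

25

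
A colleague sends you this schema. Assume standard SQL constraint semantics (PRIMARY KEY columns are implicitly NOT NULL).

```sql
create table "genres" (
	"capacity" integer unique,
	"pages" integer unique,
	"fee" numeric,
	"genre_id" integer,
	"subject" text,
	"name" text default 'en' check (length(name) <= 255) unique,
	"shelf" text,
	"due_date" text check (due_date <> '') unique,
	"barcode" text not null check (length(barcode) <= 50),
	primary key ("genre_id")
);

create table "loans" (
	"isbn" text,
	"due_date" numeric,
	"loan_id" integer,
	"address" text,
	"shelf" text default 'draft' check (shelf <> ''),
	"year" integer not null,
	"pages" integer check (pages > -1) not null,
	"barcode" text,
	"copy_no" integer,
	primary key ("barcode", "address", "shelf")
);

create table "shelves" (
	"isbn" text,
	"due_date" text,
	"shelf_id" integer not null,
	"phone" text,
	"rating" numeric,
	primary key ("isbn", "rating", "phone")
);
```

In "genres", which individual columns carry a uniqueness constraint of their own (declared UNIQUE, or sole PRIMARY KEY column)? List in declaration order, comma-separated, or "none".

- capacity: declared UNIQUE → unique.
- pages: declared UNIQUE → unique.
- fee: no UNIQUE or single-column PK constraint.
- genre_id: single-column PRIMARY KEY → unique.
- subject: no UNIQUE or single-column PK constraint.
- name: declared UNIQUE → unique.
- shelf: no UNIQUE or single-column PK constraint.
- due_date: declared UNIQUE → unique.
- barcode: no UNIQUE or single-column PK constraint.

capacity, pages, genre_id, name, due_date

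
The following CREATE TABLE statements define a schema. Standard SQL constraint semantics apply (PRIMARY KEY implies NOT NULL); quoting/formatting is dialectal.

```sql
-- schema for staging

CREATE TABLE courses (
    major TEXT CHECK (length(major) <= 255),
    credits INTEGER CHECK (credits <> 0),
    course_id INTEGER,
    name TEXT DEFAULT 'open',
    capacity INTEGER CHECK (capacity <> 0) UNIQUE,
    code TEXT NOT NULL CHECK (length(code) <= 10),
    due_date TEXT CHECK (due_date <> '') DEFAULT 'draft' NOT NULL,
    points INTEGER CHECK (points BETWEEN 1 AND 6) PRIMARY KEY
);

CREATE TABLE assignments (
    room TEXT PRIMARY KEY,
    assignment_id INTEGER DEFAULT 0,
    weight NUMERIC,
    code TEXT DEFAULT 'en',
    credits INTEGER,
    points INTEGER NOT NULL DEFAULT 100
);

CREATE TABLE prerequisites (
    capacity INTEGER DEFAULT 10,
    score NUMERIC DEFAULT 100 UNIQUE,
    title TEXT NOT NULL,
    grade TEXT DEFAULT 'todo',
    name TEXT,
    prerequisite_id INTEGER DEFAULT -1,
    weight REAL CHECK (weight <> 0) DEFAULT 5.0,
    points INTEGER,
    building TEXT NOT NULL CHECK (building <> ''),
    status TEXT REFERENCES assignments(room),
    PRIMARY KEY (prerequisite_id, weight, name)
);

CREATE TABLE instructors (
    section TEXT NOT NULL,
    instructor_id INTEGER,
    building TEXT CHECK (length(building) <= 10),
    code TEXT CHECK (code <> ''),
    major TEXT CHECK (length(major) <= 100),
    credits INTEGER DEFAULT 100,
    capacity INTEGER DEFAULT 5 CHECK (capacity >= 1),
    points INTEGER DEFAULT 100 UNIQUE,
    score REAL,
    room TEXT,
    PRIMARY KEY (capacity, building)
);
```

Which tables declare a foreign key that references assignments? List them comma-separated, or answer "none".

prerequisites

- prerequisites.status references assignments(room).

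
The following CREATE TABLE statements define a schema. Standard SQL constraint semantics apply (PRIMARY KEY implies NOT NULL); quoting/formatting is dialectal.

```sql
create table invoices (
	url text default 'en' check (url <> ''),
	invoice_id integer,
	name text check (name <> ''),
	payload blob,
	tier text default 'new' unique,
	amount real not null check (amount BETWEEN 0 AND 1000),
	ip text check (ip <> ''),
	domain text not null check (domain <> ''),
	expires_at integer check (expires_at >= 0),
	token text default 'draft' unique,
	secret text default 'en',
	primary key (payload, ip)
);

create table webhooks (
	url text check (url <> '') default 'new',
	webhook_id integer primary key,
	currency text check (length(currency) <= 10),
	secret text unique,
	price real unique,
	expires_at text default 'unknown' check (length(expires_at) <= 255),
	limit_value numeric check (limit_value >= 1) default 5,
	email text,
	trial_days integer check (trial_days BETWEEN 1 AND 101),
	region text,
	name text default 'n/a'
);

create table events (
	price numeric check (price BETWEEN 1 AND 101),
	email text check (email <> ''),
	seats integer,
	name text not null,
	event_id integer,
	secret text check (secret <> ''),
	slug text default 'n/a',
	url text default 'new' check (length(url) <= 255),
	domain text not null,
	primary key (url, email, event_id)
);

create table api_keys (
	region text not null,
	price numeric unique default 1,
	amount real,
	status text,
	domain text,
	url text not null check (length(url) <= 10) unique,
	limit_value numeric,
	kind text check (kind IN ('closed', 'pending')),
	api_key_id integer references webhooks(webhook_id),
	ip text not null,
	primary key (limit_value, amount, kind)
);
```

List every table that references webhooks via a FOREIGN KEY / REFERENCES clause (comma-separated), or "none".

api_keys

- api_keys.api_key_id references webhooks(webhook_id).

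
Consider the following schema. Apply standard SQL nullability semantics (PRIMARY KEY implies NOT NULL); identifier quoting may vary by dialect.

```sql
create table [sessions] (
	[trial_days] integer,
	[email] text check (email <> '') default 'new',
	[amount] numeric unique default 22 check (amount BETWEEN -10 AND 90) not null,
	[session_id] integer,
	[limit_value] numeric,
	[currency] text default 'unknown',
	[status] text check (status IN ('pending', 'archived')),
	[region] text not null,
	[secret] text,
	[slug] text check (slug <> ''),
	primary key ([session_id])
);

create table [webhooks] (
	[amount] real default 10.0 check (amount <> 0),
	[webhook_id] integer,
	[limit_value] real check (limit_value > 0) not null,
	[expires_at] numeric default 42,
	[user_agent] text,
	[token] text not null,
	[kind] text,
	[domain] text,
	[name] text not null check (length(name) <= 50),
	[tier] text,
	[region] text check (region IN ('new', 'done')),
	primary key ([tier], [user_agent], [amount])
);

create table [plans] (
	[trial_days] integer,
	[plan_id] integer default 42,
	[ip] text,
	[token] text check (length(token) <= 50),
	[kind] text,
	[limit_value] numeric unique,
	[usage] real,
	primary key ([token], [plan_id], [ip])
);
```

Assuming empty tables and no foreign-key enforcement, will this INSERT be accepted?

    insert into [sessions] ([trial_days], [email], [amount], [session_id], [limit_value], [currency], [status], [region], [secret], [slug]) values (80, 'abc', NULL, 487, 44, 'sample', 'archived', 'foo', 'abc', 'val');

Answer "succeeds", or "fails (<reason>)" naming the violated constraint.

fails (NOT NULL on amount)

amount is explicitly set to NULL, but amount is declared NOT NULL.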